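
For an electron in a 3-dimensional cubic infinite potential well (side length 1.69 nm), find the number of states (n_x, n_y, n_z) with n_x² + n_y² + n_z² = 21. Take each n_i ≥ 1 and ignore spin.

degeneracy = 6

The level has n_x² + n_y² + n_z² = 21. The ordered positive-integer solutions are (1, 2, 4), (1, 4, 2), (2, 1, 4), (2, 4, 1), (4, 1, 2), (4, 2, 1).
That gives 6 states.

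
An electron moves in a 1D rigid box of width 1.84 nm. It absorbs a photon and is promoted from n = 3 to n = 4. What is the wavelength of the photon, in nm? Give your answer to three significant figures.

E_1 = h²/(8m_eL²) = 1.780×10^-20 J, so ΔE = (4² − 3²)E_1 = 1.246×10^-19 J.
λ = hc/ΔE = (6.626×10^-34·2.998×10^8)/1.246×10^-19 = 1.59×10^-6 m = 1.59×10^3 nm.

λ = 1.59×10^3 nm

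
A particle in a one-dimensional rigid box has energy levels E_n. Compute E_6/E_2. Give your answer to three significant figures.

E_n ∝ n², so E_6/E_2 = 6²/2² = 36/4 = 9.00.

9.00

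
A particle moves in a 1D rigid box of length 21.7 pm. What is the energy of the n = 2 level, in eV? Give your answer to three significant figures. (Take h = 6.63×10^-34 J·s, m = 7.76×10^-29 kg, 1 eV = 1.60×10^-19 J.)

For an infinite well E_n = n²h²/(8mL²), so E_1 = h²/(8mL²) = (6.63×10^-34)²/(8·7.76×10^-29·(2.17×10^-11 m)²) = 1.504×10^-18 J.
Then E_2 = 2²·E_1 = 4·1.504×10^-18 J = 6.016×10^-18 J.
Converting, E_2 = 6.016×10^-18 J / (1.60×10^-19 J/eV) = 37.6 eV.

E_2 = 37.6 eV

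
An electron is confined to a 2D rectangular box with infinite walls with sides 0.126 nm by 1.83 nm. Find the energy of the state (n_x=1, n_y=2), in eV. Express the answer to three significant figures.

For a 2D rectangular well E = (h²/8m_e)·Σ n_i²/L_i² = (6.626×10^-34)²/(8·9.109×10^-31) · [1²/(0.126 nm)² + 2²/(1.83 nm)²].
Evaluating gives E = 3.867×10^-18 J = 24.1 eV.

E = 24.1 eV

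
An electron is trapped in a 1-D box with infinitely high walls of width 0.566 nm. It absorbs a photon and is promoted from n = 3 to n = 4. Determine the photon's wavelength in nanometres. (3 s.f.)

E_1 = h²/(8m_eL²) = 1.881×10^-19 J, so ΔE = (4² − 3²)E_1 = 1.317×10^-18 J.
λ = hc/ΔE = (6.626×10^-34·2.998×10^8)/1.317×10^-18 = 1.51×10^-7 m = 151 nm.

λ = 151 nm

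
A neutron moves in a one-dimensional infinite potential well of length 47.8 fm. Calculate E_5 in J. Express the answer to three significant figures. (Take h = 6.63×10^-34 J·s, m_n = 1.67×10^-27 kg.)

E_5 = 3.60×10^-13 J

For an infinite well E_n = n²h²/(8m_nL²), so E_1 = h²/(8m_nL²) = (6.63×10^-34)²/(8·1.67×10^-27·(4.78×10^-14 m)²) = 1.440×10^-14 J.
Then E_5 = 5²·E_1 = 25·1.440×10^-14 J = 3.60×10^-13 J.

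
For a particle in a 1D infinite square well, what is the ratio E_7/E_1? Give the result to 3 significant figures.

E_n ∝ n², so E_7/E_1 = 7²/1² = 49/1 = 49.0.

49.0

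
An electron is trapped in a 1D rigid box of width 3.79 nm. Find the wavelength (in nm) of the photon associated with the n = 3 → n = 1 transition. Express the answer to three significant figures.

λ = 5.92×10^3 nm

E_1 = h²/(8m_eL²) = 4.194×10^-21 J, so ΔE = (3² − 1²)E_1 = 3.355×10^-20 J.
λ = hc/ΔE = (6.626×10^-34·2.998×10^8)/3.355×10^-20 = 5.92×10^-6 m = 5.92×10^3 nm.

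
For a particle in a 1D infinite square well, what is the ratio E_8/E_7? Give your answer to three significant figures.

1.31

E_n ∝ n², so E_8/E_7 = 8²/7² = 64/49 = 1.31.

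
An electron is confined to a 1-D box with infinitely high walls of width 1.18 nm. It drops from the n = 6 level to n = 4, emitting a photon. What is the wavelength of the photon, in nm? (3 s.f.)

E_1 = h²/(8m_eL²) = 4.327×10^-20 J, so ΔE = (6² − 4²)E_1 = 8.654×10^-19 J.
λ = hc/ΔE = (6.626×10^-34·2.998×10^8)/8.654×10^-19 = 2.30×10^-7 m = 230 nm.

λ = 230 nm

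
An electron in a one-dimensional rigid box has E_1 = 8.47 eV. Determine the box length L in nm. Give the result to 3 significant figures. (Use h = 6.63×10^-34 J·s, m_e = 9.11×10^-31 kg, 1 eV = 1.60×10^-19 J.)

From E_n = n²h²/(8m_eL²), L = n·h/√(8m_eE_n).
E_1 = 8.47 eV = 1.355×10^-18 J, so L = 1·6.63×10^-34/√(8·9.11×10^-31·1.355×10^-18) = 2.11×10^-10 m = 0.211 nm.

L = 0.211 nm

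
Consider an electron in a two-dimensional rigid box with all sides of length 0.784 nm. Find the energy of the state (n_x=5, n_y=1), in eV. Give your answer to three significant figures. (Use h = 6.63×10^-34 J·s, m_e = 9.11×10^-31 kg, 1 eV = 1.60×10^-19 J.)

E = 15.9 eV

For a 2D rectangular well E = (h²/8m_e)·Σ n_i²/L_i² = (6.63×10^-34)²/(8·9.11×10^-31) · [5²/(0.784 nm)² + 1²/(0.784 nm)²].
Evaluating gives E = 2.551×10^-18 J = 15.9 eV.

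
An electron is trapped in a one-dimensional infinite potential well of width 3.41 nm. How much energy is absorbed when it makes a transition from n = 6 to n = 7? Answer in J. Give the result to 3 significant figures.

E_1 = h²/(8m_eL²) = 5.181×10^-21 J.
|ΔE| = |6² − 7²|·E_1 = 13·5.181×10^-21 J = 6.74×10^-20 J.

|ΔE| = 6.74×10^-20 J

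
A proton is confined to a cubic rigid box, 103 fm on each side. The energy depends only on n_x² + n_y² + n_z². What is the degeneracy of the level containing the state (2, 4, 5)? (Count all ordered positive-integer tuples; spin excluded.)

degeneracy = 6

The level has n_x² + n_y² + n_z² = 45. The ordered positive-integer solutions are (2, 4, 5), (2, 5, 4), (4, 2, 5), (4, 5, 2), (5, 2, 4), (5, 4, 2).
That gives 6 states.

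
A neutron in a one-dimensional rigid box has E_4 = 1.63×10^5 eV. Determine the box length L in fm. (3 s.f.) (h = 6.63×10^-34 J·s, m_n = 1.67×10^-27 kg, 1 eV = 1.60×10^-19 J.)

L = 142 fm

From E_n = n²h²/(8m_nL²), L = n·h/√(8m_nE_n).
E_4 = 1.63×10^5 eV = 2.608×10^-14 J, so L = 4·6.63×10^-34/√(8·1.67×10^-27·2.608×10^-14) = 1.42×10^-13 m = 142 fm.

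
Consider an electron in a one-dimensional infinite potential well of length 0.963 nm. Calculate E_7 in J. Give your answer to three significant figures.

For an infinite well E_n = n²h²/(8m_eL²), so E_1 = h²/(8m_eL²) = (6.626×10^-34)²/(8·9.109×10^-31·(9.63×10^-10 m)²) = 6.497×10^-20 J.
Then E_7 = 7²·E_1 = 49·6.497×10^-20 J = 3.18×10^-18 J.

E_7 = 3.18×10^-18 J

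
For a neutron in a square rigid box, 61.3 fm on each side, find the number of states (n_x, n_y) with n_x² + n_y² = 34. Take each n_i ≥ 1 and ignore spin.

degeneracy = 2

The level has n_x² + n_y² = 34. The ordered positive-integer solutions are (3, 5), (5, 3).
That gives 2 states.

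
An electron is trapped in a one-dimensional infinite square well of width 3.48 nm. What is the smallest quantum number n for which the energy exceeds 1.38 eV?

E_1 = h²/(8m_eL²) = 4.975×10^-21 J = 0.03105 eV.
Need n² > 1.38/0.03105 = 44.44, i.e. n > 6.666.
The smallest integer satisfying this is n = 7.

n = 7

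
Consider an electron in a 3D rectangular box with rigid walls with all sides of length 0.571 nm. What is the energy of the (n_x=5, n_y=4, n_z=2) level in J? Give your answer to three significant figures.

For a 3D rectangular well E = (h²/8m_e)·Σ n_i²/L_i² = (6.626×10^-34)²/(8·9.109×10^-31) · [5²/(0.571 nm)² + 4²/(0.571 nm)² + 2²/(0.571 nm)²].
Evaluating gives E = 8.32×10^-18 J.

E = 8.32×10^-18 J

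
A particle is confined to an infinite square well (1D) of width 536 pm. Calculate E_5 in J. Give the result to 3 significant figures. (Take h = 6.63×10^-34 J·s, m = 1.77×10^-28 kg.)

E_5 = 2.70×10^-20 J

For an infinite well E_n = n²h²/(8mL²), so E_1 = h²/(8mL²) = (6.63×10^-34)²/(8·1.77×10^-28·(5.36×10^-10 m)²) = 1.081×10^-21 J.
Then E_5 = 5²·E_1 = 25·1.081×10^-21 J = 2.70×10^-20 J.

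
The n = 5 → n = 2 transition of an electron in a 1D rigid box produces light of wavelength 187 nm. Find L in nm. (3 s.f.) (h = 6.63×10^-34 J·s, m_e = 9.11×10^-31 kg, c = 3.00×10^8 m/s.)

L = 1.09 nm

The photon carries ΔE = hc/λ = 6.63×10^-34·3.00×10^8/1.87×10^-7 m = 1.064×10^-18 J.
Since ΔE = (5² − 2²)E_1, E_1 = 5.067×10^-20 J, and L = h/√(8m_eE_1) = 1.09×10^-9 m = 1.09 nm.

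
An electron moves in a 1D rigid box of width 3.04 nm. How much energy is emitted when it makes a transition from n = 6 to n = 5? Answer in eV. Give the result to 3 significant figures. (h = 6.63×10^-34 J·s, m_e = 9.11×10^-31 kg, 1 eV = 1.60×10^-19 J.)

|ΔE| = 0.449 eV

E_1 = h²/(8m_eL²) = 6.526×10^-21 J.
|ΔE| = |6² − 5²|·E_1 = 11·6.526×10^-21 J = 7.179×10^-20 J = 0.449 eV.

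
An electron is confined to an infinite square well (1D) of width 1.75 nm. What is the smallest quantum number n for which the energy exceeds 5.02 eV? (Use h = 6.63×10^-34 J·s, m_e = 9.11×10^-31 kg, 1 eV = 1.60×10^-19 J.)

n = 7

E_1 = h²/(8m_eL²) = 1.969×10^-20 J = 0.1231 eV.
Need n² > 5.02/0.1231 = 40.78, i.e. n > 6.386.
The smallest integer satisfying this is n = 7.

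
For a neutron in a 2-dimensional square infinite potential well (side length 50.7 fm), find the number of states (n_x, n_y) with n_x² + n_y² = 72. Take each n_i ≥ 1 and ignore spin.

The level has n_x² + n_y² = 72. The ordered positive-integer solutions are (6, 6).
That gives 1 state.

degeneracy = 1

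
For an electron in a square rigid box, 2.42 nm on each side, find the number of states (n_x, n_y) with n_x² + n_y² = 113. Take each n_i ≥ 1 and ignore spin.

degeneracy = 2

The level has n_x² + n_y² = 113. The ordered positive-integer solutions are (7, 8), (8, 7).
That gives 2 states.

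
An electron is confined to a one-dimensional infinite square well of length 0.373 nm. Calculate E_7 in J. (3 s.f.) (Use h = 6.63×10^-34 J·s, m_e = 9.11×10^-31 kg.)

E_7 = 2.12×10^-17 J

For an infinite well E_n = n²h²/(8m_eL²), so E_1 = h²/(8m_eL²) = (6.63×10^-34)²/(8·9.11×10^-31·(3.73×10^-10 m)²) = 4.335×10^-19 J.
Then E_7 = 7²·E_1 = 49·4.335×10^-19 J = 2.12×10^-17 J.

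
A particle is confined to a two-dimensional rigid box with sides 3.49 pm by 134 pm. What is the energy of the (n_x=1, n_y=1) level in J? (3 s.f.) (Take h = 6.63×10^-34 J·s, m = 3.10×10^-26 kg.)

For a 2D rectangular well E = (h²/8m)·Σ n_i²/L_i² = (6.63×10^-34)²/(8·3.10×10^-26) · [1²/(3.49 pm)² + 1²/(134 pm)²].
Evaluating gives E = 1.46×10^-19 J.

E = 1.46×10^-19 J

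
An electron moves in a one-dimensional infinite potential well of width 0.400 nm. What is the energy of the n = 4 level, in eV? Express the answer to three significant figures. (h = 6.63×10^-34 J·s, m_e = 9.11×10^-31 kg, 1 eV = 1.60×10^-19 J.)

E_4 = 37.7 eV

For an infinite well E_n = n²h²/(8m_eL²), so E_1 = h²/(8m_eL²) = (6.63×10^-34)²/(8·9.11×10^-31·(4.00×10^-10 m)²) = 3.770×10^-19 J.
Then E_4 = 4²·E_1 = 16·3.770×10^-19 J = 6.032×10^-18 J.
Converting, E_4 = 6.032×10^-18 J / (1.60×10^-19 J/eV) = 37.7 eV.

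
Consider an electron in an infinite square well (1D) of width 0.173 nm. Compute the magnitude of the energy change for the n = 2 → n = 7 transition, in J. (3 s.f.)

E_1 = h²/(8m_eL²) = 2.013×10^-18 J.
|ΔE| = |2² − 7²|·E_1 = 45·2.013×10^-18 J = 9.06×10^-17 J.

|ΔE| = 9.06×10^-17 J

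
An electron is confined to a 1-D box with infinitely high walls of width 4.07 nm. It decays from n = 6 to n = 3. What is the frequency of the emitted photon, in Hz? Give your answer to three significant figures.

E_1 = h²/(8m_eL²) = 3.637×10^-21 J and ΔE = (6² − 3²)E_1 = 9.820×10^-20 J.
f = ΔE/h = 9.820×10^-20/6.626×10^-34 = 1.48×10^14 Hz.

f = 1.48×10^14 Hz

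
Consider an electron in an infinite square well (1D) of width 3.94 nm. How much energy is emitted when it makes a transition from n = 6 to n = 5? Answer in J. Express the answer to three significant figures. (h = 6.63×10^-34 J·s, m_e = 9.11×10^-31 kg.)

|ΔE| = 4.27×10^-20 J

E_1 = h²/(8m_eL²) = 3.885×10^-21 J.
|ΔE| = |6² − 5²|·E_1 = 11·3.885×10^-21 J = 4.27×10^-20 J.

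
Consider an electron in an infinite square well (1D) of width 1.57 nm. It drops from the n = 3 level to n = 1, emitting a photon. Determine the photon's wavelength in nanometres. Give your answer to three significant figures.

λ = 1.02×10^3 nm

E_1 = h²/(8m_eL²) = 2.444×10^-20 J, so ΔE = (3² − 1²)E_1 = 1.955×10^-19 J.
λ = hc/ΔE = (6.626×10^-34·2.998×10^8)/1.955×10^-19 = 1.02×10^-6 m = 1.02×10^3 nm.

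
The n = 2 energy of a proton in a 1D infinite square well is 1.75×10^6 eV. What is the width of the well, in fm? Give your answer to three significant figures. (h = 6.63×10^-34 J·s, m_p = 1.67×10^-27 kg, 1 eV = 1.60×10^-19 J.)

L = 21.7 fm

From E_n = n²h²/(8m_pL²), L = n·h/√(8m_pE_n).
E_2 = 1.75×10^6 eV = 2.800×10^-13 J, so L = 2·6.63×10^-34/√(8·1.67×10^-27·2.800×10^-13) = 2.17×10^-14 m = 21.7 fm.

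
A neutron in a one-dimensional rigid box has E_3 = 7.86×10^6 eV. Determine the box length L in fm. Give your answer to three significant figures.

From E_n = n²h²/(8m_nL²), L = n·h/√(8m_nE_n).
E_3 = 7.86×10^6 eV = 1.259×10^-12 J, so L = 3·6.626×10^-34/√(8·1.675×10^-27·1.259×10^-12) = 1.53×10^-14 m = 15.3 fm.

L = 15.3 fm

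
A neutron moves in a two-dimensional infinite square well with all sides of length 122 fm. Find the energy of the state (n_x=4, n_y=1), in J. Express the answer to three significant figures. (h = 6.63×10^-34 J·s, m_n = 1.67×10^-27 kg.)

E = 3.76×10^-14 J

For a 2D rectangular well E = (h²/8m_n)·Σ n_i²/L_i² = (6.63×10^-34)²/(8·1.67×10^-27) · [4²/(122 fm)² + 1²/(122 fm)²].
Evaluating gives E = 3.76×10^-14 J.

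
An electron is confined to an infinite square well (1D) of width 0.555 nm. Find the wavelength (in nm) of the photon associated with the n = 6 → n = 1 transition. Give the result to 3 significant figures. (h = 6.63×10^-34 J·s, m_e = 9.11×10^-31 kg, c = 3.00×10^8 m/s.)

λ = 29.0 nm

E_1 = h²/(8m_eL²) = 1.958×10^-19 J, so ΔE = (6² − 1²)E_1 = 6.853×10^-18 J.
λ = hc/ΔE = (6.63×10^-34·3.00×10^8)/6.853×10^-18 = 2.90×10^-8 m = 29.0 nm.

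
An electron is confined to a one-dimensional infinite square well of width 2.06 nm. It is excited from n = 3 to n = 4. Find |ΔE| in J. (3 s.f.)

E_1 = h²/(8m_eL²) = 1.420×10^-20 J.
|ΔE| = |3² − 4²|·E_1 = 7·1.420×10^-20 J = 9.94×10^-20 J.

|ΔE| = 9.94×10^-20 J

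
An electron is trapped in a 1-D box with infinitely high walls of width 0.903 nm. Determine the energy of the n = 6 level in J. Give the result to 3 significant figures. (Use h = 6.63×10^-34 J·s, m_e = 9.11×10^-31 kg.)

For an infinite well E_n = n²h²/(8m_eL²), so E_1 = h²/(8m_eL²) = (6.63×10^-34)²/(8·9.11×10^-31·(9.03×10^-10 m)²) = 7.397×10^-20 J.
Then E_6 = 6²·E_1 = 36·7.397×10^-20 J = 2.66×10^-18 J.

E_6 = 2.66×10^-18 J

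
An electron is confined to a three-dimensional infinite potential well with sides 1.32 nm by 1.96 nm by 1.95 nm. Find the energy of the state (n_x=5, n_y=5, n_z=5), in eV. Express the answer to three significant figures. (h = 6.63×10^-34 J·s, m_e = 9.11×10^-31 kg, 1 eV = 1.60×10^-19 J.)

For a 3D rectangular well E = (h²/8m_e)·Σ n_i²/L_i² = (6.63×10^-34)²/(8·9.11×10^-31) · [5²/(1.32 nm)² + 5²/(1.96 nm)² + 5²/(1.95 nm)²].
Evaluating gives E = 1.654×10^-18 J = 10.3 eV.

E = 10.3 eV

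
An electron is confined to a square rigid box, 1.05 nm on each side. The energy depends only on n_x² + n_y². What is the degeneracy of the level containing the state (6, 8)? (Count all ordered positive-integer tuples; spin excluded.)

The level has n_x² + n_y² = 100. The ordered positive-integer solutions are (6, 8), (8, 6).
That gives 2 states.

degeneracy = 2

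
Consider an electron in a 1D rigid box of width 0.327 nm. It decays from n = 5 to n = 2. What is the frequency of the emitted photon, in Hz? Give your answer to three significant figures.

E_1 = h²/(8m_eL²) = 5.634×10^-19 J and ΔE = (5² − 2²)E_1 = 1.183×10^-17 J.
f = ΔE/h = 1.183×10^-17/6.626×10^-34 = 1.79×10^16 Hz.

f = 1.79×10^16 Hz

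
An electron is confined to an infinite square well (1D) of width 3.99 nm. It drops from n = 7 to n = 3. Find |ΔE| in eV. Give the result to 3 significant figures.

E_1 = h²/(8m_eL²) = 3.784×10^-21 J.
|ΔE| = |7² − 3²|·E_1 = 40·3.784×10^-21 J = 1.514×10^-19 J = 0.945 eV.

|ΔE| = 0.945 eV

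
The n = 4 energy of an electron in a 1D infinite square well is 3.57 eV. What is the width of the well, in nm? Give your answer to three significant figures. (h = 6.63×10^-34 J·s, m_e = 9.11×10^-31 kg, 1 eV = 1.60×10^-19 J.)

From E_n = n²h²/(8m_eL²), L = n·h/√(8m_eE_n).
E_4 = 3.57 eV = 5.712×10^-19 J, so L = 4·6.63×10^-34/√(8·9.11×10^-31·5.712×10^-19) = 1.30×10^-9 m = 1.30 nm.

L = 1.30 nm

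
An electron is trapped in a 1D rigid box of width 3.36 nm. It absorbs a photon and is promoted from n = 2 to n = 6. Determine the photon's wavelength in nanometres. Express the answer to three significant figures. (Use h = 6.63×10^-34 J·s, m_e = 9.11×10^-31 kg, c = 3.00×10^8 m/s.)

E_1 = h²/(8m_eL²) = 5.342×10^-21 J, so ΔE = (6² − 2²)E_1 = 1.709×10^-19 J.
λ = hc/ΔE = (6.63×10^-34·3.00×10^8)/1.709×10^-19 = 1.16×10^-6 m = 1.16×10^3 nm.

λ = 1.16×10^3 nm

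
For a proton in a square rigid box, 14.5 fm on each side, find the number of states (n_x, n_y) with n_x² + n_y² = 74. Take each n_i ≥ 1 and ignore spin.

degeneracy = 2

The level has n_x² + n_y² = 74. The ordered positive-integer solutions are (5, 7), (7, 5).
That gives 2 states.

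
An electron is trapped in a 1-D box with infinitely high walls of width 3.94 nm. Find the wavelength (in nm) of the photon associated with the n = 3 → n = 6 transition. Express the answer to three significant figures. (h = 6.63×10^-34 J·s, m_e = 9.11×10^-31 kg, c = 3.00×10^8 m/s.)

λ = 1.90×10^3 nm

E_1 = h²/(8m_eL²) = 3.885×10^-21 J, so ΔE = (6² − 3²)E_1 = 1.049×10^-19 J.
λ = hc/ΔE = (6.63×10^-34·3.00×10^8)/1.049×10^-19 = 1.90×10^-6 m = 1.90×10^3 nm.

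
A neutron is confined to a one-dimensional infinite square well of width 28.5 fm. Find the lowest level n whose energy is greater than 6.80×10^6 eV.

n = 6

E_1 = h²/(8m_nL²) = 4.034×10^-14 J = 2.518×10^5 eV.
Need n² > 6.80×10^6/2.518×10^5 = 27.01, i.e. n > 5.197.
The smallest integer satisfying this is n = 6.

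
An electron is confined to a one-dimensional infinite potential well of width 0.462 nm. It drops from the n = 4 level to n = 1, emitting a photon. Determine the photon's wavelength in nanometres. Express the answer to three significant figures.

λ = 46.9 nm

E_1 = h²/(8m_eL²) = 2.823×10^-19 J, so ΔE = (4² − 1²)E_1 = 4.235×10^-18 J.
λ = hc/ΔE = (6.626×10^-34·2.998×10^8)/4.235×10^-18 = 4.69×10^-8 m = 46.9 nm.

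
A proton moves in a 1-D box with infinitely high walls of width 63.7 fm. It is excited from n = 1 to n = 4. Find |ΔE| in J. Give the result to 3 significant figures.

E_1 = h²/(8m_pL²) = 8.084×10^-15 J.
|ΔE| = |1² − 4²|·E_1 = 15·8.084×10^-15 J = 1.21×10^-13 J.

|ΔE| = 1.21×10^-13 J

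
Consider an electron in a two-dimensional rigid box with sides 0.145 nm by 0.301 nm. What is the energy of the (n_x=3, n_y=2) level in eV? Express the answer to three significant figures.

For a 2D rectangular well E = (h²/8m_e)·Σ n_i²/L_i² = (6.626×10^-34)²/(8·9.109×10^-31) · [3²/(0.145 nm)² + 2²/(0.301 nm)²].
Evaluating gives E = 2.845×10^-17 J = 178 eV.

E = 178 eV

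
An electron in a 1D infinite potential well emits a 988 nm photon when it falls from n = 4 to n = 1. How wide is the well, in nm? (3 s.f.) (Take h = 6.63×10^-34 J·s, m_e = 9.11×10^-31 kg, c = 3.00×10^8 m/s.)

L = 2.12 nm

The photon carries ΔE = hc/λ = 6.63×10^-34·3.00×10^8/9.88×10^-7 m = 2.013×10^-19 J.
Since ΔE = (4² − 1²)E_1, E_1 = 1.342×10^-20 J, and L = h/√(8m_eE_1) = 2.12×10^-9 m = 2.12 nm.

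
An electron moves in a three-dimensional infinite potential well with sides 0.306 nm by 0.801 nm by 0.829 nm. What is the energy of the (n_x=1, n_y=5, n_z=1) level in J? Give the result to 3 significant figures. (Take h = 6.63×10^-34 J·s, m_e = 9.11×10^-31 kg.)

E = 3.08×10^-18 J

For a 3D rectangular well E = (h²/8m_e)·Σ n_i²/L_i² = (6.63×10^-34)²/(8·9.11×10^-31) · [1²/(0.306 nm)² + 5²/(0.801 nm)² + 1²/(0.829 nm)²].
Evaluating gives E = 3.08×10^-18 J.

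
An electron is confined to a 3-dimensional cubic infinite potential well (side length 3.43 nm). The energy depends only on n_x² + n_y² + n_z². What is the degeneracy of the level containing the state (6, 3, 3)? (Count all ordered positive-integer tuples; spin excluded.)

degeneracy = 12

The level has n_x² + n_y² + n_z² = 54. The ordered positive-integer solutions are (1, 2, 7), (1, 7, 2), (2, 1, 7), (2, 5, 5), (2, 7, 1), (3, 3, 6), (3, 6, 3), (5, 2, 5), (5, 5, 2), (6, 3, 3), (7, 1, 2), (7, 2, 1).
That gives 12 states.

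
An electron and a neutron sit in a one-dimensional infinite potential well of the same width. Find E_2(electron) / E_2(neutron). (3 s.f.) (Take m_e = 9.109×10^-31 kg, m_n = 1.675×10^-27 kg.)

E_n ∝ 1/m at fixed n and L, so the ratio is m_n/m_e = 1.675×10^-27/9.109×10^-31 = 1.84×10^3.

1.84×10^3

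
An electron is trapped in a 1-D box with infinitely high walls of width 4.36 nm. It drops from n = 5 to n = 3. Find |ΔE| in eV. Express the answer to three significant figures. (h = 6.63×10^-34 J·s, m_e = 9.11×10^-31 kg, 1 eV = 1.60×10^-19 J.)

|ΔE| = 0.317 eV

E_1 = h²/(8m_eL²) = 3.173×10^-21 J.
|ΔE| = |5² − 3²|·E_1 = 16·3.173×10^-21 J = 5.077×10^-20 J = 0.317 eV.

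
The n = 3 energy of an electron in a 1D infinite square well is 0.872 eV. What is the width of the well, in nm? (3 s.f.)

L = 1.97 nm

From E_n = n²h²/(8m_eL²), L = n·h/√(8m_eE_n).
E_3 = 0.872 eV = 1.397×10^-19 J, so L = 3·6.626×10^-34/√(8·9.109×10^-31·1.397×10^-19) = 1.97×10^-9 m = 1.97 nm.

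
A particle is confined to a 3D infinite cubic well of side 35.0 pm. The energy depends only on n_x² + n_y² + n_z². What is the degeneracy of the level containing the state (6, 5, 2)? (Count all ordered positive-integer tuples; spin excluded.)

degeneracy = 6

The level has n_x² + n_y² + n_z² = 65. The ordered positive-integer solutions are (2, 5, 6), (2, 6, 5), (5, 2, 6), (5, 6, 2), (6, 2, 5), (6, 5, 2).
That gives 6 states.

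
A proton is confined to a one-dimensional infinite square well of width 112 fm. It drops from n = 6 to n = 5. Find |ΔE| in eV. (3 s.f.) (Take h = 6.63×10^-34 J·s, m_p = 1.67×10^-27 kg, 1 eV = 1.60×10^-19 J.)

E_1 = h²/(8m_pL²) = 2.623×10^-15 J.
|ΔE| = |6² − 5²|·E_1 = 11·2.623×10^-15 J = 2.885×10^-14 J = 1.80×10^5 eV.

|ΔE| = 1.80×10^5 eV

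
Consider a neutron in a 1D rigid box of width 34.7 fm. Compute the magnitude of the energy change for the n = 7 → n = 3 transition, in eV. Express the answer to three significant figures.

E_1 = h²/(8m_nL²) = 2.721×10^-14 J.
|ΔE| = |7² − 3²|·E_1 = 40·2.721×10^-14 J = 1.088×10^-12 J = 6.79×10^6 eV.

|ΔE| = 6.79×10^6 eV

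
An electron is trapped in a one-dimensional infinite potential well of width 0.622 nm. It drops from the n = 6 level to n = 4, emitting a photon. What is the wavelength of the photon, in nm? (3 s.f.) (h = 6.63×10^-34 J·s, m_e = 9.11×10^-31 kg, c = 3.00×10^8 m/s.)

λ = 63.8 nm

E_1 = h²/(8m_eL²) = 1.559×10^-19 J, so ΔE = (6² − 4²)E_1 = 3.118×10^-18 J.
λ = hc/ΔE = (6.63×10^-34·3.00×10^8)/3.118×10^-18 = 6.38×10^-8 m = 63.8 nm.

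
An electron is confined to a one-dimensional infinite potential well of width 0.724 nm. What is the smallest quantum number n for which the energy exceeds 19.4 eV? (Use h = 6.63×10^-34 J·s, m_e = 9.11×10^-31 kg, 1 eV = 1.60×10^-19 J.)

n = 6

E_1 = h²/(8m_eL²) = 1.151×10^-19 J = 0.7194 eV.
Need n² > 19.4/0.7194 = 26.97, i.e. n > 5.193.
The smallest integer satisfying this is n = 6.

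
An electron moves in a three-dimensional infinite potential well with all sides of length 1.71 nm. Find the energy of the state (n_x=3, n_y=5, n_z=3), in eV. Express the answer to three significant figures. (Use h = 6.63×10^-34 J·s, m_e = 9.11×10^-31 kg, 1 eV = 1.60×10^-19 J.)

E = 5.54 eV

For a 3D rectangular well E = (h²/8m_e)·Σ n_i²/L_i² = (6.63×10^-34)²/(8·9.11×10^-31) · [3²/(1.71 nm)² + 5²/(1.71 nm)² + 3²/(1.71 nm)²].
Evaluating gives E = 8.869×10^-19 J = 5.54 eV.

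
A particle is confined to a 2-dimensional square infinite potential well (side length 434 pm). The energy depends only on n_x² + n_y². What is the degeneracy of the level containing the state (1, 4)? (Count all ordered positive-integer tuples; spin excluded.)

degeneracy = 2

The level has n_x² + n_y² = 17. The ordered positive-integer solutions are (1, 4), (4, 1).
That gives 2 states.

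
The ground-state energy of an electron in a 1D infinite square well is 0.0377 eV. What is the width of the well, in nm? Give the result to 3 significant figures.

L = 3.16 nm

From E_n = n²h²/(8m_eL²), L = n·h/√(8m_eE_n).
E_1 = 0.0377 eV = 6.040×10^-21 J, so L = 1·6.626×10^-34/√(8·9.109×10^-31·6.040×10^-21) = 3.16×10^-9 m = 3.16 nm.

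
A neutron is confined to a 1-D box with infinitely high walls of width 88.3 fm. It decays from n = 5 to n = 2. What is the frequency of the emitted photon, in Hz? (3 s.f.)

E_1 = h²/(8m_nL²) = 4.202×10^-15 J and ΔE = (5² − 2²)E_1 = 8.824×10^-14 J.
f = ΔE/h = 8.824×10^-14/6.626×10^-34 = 1.33×10^20 Hz.

f = 1.33×10^20 Hz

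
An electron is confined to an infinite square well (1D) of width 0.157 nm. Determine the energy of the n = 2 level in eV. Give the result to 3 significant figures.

For an infinite well E_n = n²h²/(8m_eL²), so E_1 = h²/(8m_eL²) = (6.626×10^-34)²/(8·9.109×10^-31·(1.57×10^-10 m)²) = 2.444×10^-18 J.
Then E_2 = 2²·E_1 = 4·2.444×10^-18 J = 9.776×10^-18 J.
Converting, E_2 = 9.776×10^-18 J / (1.602×10^-19 J/eV) = 61.0 eV.

E_2 = 61.0 eV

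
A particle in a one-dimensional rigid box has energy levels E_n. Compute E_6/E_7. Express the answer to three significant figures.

E_n ∝ n², so E_6/E_7 = 6²/7² = 36/49 = 0.735.

0.735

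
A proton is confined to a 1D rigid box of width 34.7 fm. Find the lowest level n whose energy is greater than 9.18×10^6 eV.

n = 8

E_1 = h²/(8m_pL²) = 2.724×10^-14 J = 1.700×10^5 eV.
Need n² > 9.18×10^6/1.700×10^5 = 54.00, i.e. n > 7.348.
The smallest integer satisfying this is n = 8.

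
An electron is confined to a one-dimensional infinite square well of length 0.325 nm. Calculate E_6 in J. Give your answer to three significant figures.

For an infinite well E_n = n²h²/(8m_eL²), so E_1 = h²/(8m_eL²) = (6.626×10^-34)²/(8·9.109×10^-31·(3.25×10^-10 m)²) = 5.704×10^-19 J.
Then E_6 = 6²·E_1 = 36·5.704×10^-19 J = 2.05×10^-17 J.

E_6 = 2.05×10^-17 J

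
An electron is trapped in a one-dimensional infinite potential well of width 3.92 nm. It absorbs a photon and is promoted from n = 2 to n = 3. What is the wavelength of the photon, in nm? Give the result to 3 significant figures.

λ = 1.01×10^4 nm

E_1 = h²/(8m_eL²) = 3.921×10^-21 J, so ΔE = (3² − 2²)E_1 = 1.961×10^-20 J.
λ = hc/ΔE = (6.626×10^-34·2.998×10^8)/1.961×10^-20 = 1.01×10^-5 m = 1.01×10^4 nm.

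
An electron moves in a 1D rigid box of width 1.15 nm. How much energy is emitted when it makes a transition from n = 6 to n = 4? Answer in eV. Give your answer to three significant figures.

E_1 = h²/(8m_eL²) = 4.556×10^-20 J.
|ΔE| = |6² − 4²|·E_1 = 20·4.556×10^-20 J = 9.112×10^-19 J = 5.69 eV.

|ΔE| = 5.69 eV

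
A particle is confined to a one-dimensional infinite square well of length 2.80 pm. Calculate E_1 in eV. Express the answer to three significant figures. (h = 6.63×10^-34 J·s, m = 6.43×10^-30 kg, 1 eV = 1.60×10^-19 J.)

E_1 = 6.81×10^3 eV

For an infinite well E_n = n²h²/(8mL²), so E_1 = h²/(8mL²) = (6.63×10^-34)²/(8·6.43×10^-30·(2.80×10^-12 m)²) = 1.090×10^-15 J.
Converting, E_1 = 1.090×10^-15 J / (1.60×10^-19 J/eV) = 6.81×10^3 eV.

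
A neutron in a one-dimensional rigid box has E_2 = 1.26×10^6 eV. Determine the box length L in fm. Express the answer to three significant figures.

L = 25.5 fm

From E_n = n²h²/(8m_nL²), L = n·h/√(8m_nE_n).
E_2 = 1.26×10^6 eV = 2.019×10^-13 J, so L = 2·6.626×10^-34/√(8·1.675×10^-27·2.019×10^-13) = 2.55×10^-14 m = 25.5 fm.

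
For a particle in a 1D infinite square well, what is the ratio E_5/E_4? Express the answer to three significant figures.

E_n ∝ n², so E_5/E_4 = 5²/4² = 25/16 = 1.56.

1.56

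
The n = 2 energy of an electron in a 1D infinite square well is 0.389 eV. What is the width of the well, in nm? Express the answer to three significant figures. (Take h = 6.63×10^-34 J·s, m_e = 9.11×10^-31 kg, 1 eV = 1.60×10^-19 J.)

From E_n = n²h²/(8m_eL²), L = n·h/√(8m_eE_n).
E_2 = 0.389 eV = 6.224×10^-20 J, so L = 2·6.63×10^-34/√(8·9.11×10^-31·6.224×10^-20) = 1.97×10^-9 m = 1.97 nm.

L = 1.97 nm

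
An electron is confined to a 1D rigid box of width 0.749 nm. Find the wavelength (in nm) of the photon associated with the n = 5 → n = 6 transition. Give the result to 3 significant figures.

E_1 = h²/(8m_eL²) = 1.074×10^-19 J, so ΔE = (6² − 5²)E_1 = 1.181×10^-18 J.
λ = hc/ΔE = (6.626×10^-34·2.998×10^8)/1.181×10^-18 = 1.68×10^-7 m = 168 nm.

λ = 168 nm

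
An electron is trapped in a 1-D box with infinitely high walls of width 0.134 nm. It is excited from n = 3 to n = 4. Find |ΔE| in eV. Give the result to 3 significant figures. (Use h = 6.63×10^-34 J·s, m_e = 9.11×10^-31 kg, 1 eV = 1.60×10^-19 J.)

E_1 = h²/(8m_eL²) = 3.359×10^-18 J.
|ΔE| = |3² − 4²|·E_1 = 7·3.359×10^-18 J = 2.351×10^-17 J = 147 eV.

|ΔE| = 147 eV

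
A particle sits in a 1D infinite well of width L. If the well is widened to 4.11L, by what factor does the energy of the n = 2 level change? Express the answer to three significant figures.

E_n ∝ 1/L², so the energy scales by 1/4.11² = 0.0592.

0.0592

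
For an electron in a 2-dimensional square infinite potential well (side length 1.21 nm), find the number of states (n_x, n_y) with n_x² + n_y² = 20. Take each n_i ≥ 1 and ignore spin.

degeneracy = 2

The level has n_x² + n_y² = 20. The ordered positive-integer solutions are (2, 4), (4, 2).
That gives 2 states.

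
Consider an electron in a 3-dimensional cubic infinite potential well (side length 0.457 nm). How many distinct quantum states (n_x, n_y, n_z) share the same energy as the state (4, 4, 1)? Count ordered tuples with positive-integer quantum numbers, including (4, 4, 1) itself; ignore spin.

degeneracy = 6

The level has n_x² + n_y² + n_z² = 33. The ordered positive-integer solutions are (1, 4, 4), (2, 2, 5), (2, 5, 2), (4, 1, 4), (4, 4, 1), (5, 2, 2).
That gives 6 states.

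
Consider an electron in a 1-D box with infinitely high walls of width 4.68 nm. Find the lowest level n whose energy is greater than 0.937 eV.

n = 8

E_1 = h²/(8m_eL²) = 2.751×10^-21 J = 0.01717 eV.
Need n² > 0.937/0.01717 = 54.57, i.e. n > 7.387.
The smallest integer satisfying this is n = 8.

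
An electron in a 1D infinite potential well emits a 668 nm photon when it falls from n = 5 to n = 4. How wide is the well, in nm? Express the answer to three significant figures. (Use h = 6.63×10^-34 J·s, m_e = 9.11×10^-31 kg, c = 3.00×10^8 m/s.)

The photon carries ΔE = hc/λ = 6.63×10^-34·3.00×10^8/6.68×10^-7 m = 2.978×10^-19 J.
Since ΔE = (5² − 4²)E_1, E_1 = 3.309×10^-20 J, and L = h/√(8m_eE_1) = 1.35×10^-9 m = 1.35 nm.

L = 1.35 nm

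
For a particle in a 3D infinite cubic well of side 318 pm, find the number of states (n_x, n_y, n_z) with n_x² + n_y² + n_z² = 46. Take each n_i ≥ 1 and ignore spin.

The level has n_x² + n_y² + n_z² = 46. The ordered positive-integer solutions are (1, 3, 6), (1, 6, 3), (3, 1, 6), (3, 6, 1), (6, 1, 3), (6, 3, 1).
That gives 6 states.

degeneracy = 6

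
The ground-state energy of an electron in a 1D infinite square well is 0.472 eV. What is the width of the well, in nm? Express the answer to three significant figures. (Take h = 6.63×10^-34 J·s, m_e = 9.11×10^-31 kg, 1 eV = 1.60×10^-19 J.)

L = 0.894 nm

From E_n = n²h²/(8m_eL²), L = n·h/√(8m_eE_n).
E_1 = 0.472 eV = 7.552×10^-20 J, so L = 1·6.63×10^-34/√(8·9.11×10^-31·7.552×10^-20) = 8.94×10^-10 m = 0.894 nm.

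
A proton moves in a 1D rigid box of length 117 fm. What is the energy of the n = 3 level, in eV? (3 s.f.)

E_3 = 1.35×10^5 eV

For an infinite well E_n = n²h²/(8m_pL²), so E_1 = h²/(8m_pL²) = (6.626×10^-34)²/(8·1.673×10^-27·(1.17×10^-13 m)²) = 2.396×10^-15 J.
Then E_3 = 3²·E_1 = 9·2.396×10^-15 J = 2.156×10^-14 J.
Converting, E_3 = 2.156×10^-14 J / (1.602×10^-19 J/eV) = 1.35×10^5 eV.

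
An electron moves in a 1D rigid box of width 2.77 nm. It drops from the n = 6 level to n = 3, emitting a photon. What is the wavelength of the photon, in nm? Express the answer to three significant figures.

λ = 937 nm

E_1 = h²/(8m_eL²) = 7.852×10^-21 J, so ΔE = (6² − 3²)E_1 = 2.120×10^-19 J.
λ = hc/ΔE = (6.626×10^-34·2.998×10^8)/2.120×10^-19 = 9.37×10^-7 m = 937 nm.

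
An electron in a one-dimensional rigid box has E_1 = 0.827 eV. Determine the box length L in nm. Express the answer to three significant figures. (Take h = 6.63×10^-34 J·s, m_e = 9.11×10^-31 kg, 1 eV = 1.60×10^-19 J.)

L = 0.675 nm

From E_n = n²h²/(8m_eL²), L = n·h/√(8m_eE_n).
E_1 = 0.827 eV = 1.323×10^-19 J, so L = 1·6.63×10^-34/√(8·9.11×10^-31·1.323×10^-19) = 6.75×10^-10 m = 0.675 nm.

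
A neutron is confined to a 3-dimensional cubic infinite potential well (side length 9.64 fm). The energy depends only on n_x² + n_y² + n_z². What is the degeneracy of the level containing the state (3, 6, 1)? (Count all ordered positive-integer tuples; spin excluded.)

degeneracy = 6

The level has n_x² + n_y² + n_z² = 46. The ordered positive-integer solutions are (1, 3, 6), (1, 6, 3), (3, 1, 6), (3, 6, 1), (6, 1, 3), (6, 3, 1).
That gives 6 states.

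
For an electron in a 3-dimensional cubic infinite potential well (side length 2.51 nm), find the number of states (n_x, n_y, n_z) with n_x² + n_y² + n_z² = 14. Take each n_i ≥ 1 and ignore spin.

degeneracy = 6

The level has n_x² + n_y² + n_z² = 14. The ordered positive-integer solutions are (1, 2, 3), (1, 3, 2), (2, 1, 3), (2, 3, 1), (3, 1, 2), (3, 2, 1).
That gives 6 states.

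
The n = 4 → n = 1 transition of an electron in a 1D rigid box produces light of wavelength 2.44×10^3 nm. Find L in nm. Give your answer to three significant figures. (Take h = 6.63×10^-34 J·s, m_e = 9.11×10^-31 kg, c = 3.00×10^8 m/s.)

The photon carries ΔE = hc/λ = 6.63×10^-34·3.00×10^8/2.44×10^-6 m = 8.152×10^-20 J.
Since ΔE = (4² − 1²)E_1, E_1 = 5.435×10^-21 J, and L = h/√(8m_eE_1) = 3.33×10^-9 m = 3.33 nm.

L = 3.33 nm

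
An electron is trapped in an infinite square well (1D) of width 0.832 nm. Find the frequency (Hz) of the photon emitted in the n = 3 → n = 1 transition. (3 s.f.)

f = 1.05×10^15 Hz

E_1 = h²/(8m_eL²) = 8.704×10^-20 J and ΔE = (3² − 1²)E_1 = 6.963×10^-19 J.
f = ΔE/h = 6.963×10^-19/6.626×10^-34 = 1.05×10^15 Hz.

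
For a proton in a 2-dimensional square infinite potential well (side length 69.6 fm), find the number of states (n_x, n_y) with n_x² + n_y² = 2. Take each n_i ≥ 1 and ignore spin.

The level has n_x² + n_y² = 2. The ordered positive-integer solutions are (1, 1).
That gives 1 state.

degeneracy = 1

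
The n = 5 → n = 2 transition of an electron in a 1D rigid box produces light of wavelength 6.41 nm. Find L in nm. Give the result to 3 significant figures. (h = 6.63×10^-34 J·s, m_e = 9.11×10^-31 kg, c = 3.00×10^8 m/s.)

The photon carries ΔE = hc/λ = 6.63×10^-34·3.00×10^8/6.41×10^-9 m = 3.103×10^-17 J.
Since ΔE = (5² − 2²)E_1, E_1 = 1.478×10^-18 J, and L = h/√(8m_eE_1) = 2.02×10^-10 m = 0.202 nm.

L = 0.202 nm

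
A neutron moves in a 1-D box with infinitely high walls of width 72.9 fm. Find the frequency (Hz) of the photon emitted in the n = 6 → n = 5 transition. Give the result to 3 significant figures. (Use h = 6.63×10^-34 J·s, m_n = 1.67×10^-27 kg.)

E_1 = h²/(8m_nL²) = 6.191×10^-15 J and ΔE = (6² − 5²)E_1 = 6.810×10^-14 J.
f = ΔE/h = 6.810×10^-14/6.63×10^-34 = 1.03×10^20 Hz.

f = 1.03×10^20 Hz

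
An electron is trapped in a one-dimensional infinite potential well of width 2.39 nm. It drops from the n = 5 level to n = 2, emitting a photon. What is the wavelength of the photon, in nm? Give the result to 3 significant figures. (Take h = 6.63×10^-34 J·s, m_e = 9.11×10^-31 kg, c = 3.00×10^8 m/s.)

λ = 897 nm

E_1 = h²/(8m_eL²) = 1.056×10^-20 J, so ΔE = (5² − 2²)E_1 = 2.218×10^-19 J.
λ = hc/ΔE = (6.63×10^-34·3.00×10^8)/2.218×10^-19 = 8.97×10^-7 m = 897 nm.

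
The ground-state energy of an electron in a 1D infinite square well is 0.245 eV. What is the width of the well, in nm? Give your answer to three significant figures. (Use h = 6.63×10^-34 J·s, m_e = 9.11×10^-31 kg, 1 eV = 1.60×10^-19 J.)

L = 1.24 nm

From E_n = n²h²/(8m_eL²), L = n·h/√(8m_eE_n).
E_1 = 0.245 eV = 3.920×10^-20 J, so L = 1·6.63×10^-34/√(8·9.11×10^-31·3.920×10^-20) = 1.24×10^-9 m = 1.24 nm.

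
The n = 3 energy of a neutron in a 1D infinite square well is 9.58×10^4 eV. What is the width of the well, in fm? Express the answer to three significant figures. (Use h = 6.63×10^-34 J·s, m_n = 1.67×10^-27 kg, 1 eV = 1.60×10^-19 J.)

L = 139 fm

From E_n = n²h²/(8m_nL²), L = n·h/√(8m_nE_n).
E_3 = 9.58×10^4 eV = 1.533×10^-14 J, so L = 3·6.63×10^-34/√(8·1.67×10^-27·1.533×10^-14) = 1.39×10^-13 m = 139 fm.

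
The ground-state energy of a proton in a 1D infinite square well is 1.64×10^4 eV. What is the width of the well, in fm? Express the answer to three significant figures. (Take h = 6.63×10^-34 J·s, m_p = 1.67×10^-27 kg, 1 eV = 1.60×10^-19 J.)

From E_n = n²h²/(8m_pL²), L = n·h/√(8m_pE_n).
E_1 = 1.64×10^4 eV = 2.624×10^-15 J, so L = 1·6.63×10^-34/√(8·1.67×10^-27·2.624×10^-15) = 1.12×10^-13 m = 112 fm.

L = 112 fm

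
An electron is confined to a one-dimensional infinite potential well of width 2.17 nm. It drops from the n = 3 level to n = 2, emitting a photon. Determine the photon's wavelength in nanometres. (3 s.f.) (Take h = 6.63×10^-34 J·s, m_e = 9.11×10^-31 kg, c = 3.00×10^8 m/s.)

λ = 3.11×10^3 nm

E_1 = h²/(8m_eL²) = 1.281×10^-20 J, so ΔE = (3² − 2²)E_1 = 6.405×10^-20 J.
λ = hc/ΔE = (6.63×10^-34·3.00×10^8)/6.405×10^-20 = 3.11×10^-6 m = 3.11×10^3 nm.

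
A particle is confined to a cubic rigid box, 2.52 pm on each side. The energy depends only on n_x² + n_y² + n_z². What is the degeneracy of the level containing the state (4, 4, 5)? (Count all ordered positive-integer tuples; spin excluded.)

degeneracy = 6

The level has n_x² + n_y² + n_z² = 57. The ordered positive-integer solutions are (2, 2, 7), (2, 7, 2), (4, 4, 5), (4, 5, 4), (5, 4, 4), (7, 2, 2).
That gives 6 states.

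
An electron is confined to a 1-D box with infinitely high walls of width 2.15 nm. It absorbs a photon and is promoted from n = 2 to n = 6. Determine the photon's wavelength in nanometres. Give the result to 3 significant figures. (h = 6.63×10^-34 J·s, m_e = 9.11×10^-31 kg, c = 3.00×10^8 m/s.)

E_1 = h²/(8m_eL²) = 1.305×10^-20 J, so ΔE = (6² − 2²)E_1 = 4.176×10^-19 J.
λ = hc/ΔE = (6.63×10^-34·3.00×10^8)/4.176×10^-19 = 4.76×10^-7 m = 476 nm.

λ = 476 nm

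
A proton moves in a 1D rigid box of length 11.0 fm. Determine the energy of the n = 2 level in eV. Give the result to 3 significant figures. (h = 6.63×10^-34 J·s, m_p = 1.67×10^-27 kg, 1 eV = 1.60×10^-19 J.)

For an infinite well E_n = n²h²/(8m_pL²), so E_1 = h²/(8m_pL²) = (6.63×10^-34)²/(8·1.67×10^-27·(1.10×10^-14 m)²) = 2.719×10^-13 J.
Then E_2 = 2²·E_1 = 4·2.719×10^-13 J = 1.088×10^-12 J.
Converting, E_2 = 1.088×10^-12 J / (1.60×10^-19 J/eV) = 6.80×10^6 eV.

E_2 = 6.80×10^6 eV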